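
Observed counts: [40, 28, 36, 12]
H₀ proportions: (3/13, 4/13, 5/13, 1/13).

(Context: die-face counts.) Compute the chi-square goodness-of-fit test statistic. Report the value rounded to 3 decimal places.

test statistic = 10.922

n = 116; E_i = n·p_i = [26.77, 35.69, 44.62, 8.92]
χ² = (40−26.77)²/26.77 + (28−35.69)²/35.69 + (36−44.62)²/44.62 + (12−8.92)²/8.92 = 10.9218
df = 3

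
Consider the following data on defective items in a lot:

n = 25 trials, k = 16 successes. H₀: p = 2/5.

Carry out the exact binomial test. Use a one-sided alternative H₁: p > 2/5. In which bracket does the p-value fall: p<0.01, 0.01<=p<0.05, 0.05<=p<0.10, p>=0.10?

Exact binomial: n=25, k=16, p₀=2/5=0.4000
P(X≥16) from Σ C(n,i)·p₀^i·(1−p₀)^(n−i)
p-value (one-sided, H₁ greater) = 0.01317
→ bracket: 0.01<=p<0.05

p-value bracket: 0.01<=p<0.05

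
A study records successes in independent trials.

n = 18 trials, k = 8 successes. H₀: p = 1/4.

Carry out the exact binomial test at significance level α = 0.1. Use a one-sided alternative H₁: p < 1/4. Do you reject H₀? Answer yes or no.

reject H₀: no

Exact binomial: n=18, k=8, p₀=1/4=0.2500
P(X≤8) from Σ C(n,i)·p₀^i·(1−p₀)^(n−i)
p-value (one-sided, H₁ less) = 0.98065
At α=0.1: p ≥ α → fail to reject H₀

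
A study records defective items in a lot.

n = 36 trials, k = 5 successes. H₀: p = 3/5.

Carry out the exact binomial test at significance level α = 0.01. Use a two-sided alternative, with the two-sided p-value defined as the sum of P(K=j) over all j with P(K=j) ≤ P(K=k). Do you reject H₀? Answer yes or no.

Exact binomial: n=36, k=5, p₀=3/5=0.6000
P(X=j) = C(n,j)·p₀^j·(1−p₀)^(n−j); p = Σ P(X=j) over j with P(X=j) ≤ P(X=5)
p-value (two-sided) = 0.00000
At α=0.01: p < α → reject H₀

reject H₀: yes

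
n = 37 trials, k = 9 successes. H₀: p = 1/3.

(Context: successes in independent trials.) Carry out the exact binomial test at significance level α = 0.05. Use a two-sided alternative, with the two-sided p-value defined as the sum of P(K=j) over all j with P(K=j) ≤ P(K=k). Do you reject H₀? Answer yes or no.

Exact binomial: n=37, k=9, p₀=1/3=0.3333
P(X=j) = C(n,j)·p₀^j·(1−p₀)^(n−j); p = Σ P(X=j) over j with P(X=j) ≤ P(X=9)
p-value (two-sided) = 0.29697
At α=0.05: p ≥ α → fail to reject H₀

reject H₀: no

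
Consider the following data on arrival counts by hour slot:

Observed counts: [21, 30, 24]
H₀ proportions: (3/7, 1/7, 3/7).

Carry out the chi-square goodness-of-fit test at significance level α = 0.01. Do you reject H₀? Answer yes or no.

reject H₀: yes

n = 75; E_i = n·p_i = [32.14, 10.71, 32.14]
χ² = (21−32.14)²/32.14 + (30−10.71)²/10.71 + (24−32.14)²/32.14 = 40.6400
df = 2
p-value (upper-tail) = 0.00000
At α=0.01: p < α → reject H₀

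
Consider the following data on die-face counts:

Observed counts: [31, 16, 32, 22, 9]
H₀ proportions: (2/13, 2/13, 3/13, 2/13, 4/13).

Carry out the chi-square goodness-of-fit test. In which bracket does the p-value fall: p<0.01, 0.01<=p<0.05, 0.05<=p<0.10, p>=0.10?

p-value bracket: p<0.01

n = 110; E_i = n·p_i = [16.92, 16.92, 25.38, 16.92, 33.85]
χ² = (31−16.92)²/16.92 + (16−16.92)²/16.92 + (32−25.38)²/25.38 + (22−16.92)²/16.92 + (9−33.85)²/33.85 = 33.2462
df = 4
p-value (upper-tail) = 0.00000
→ bracket: p<0.01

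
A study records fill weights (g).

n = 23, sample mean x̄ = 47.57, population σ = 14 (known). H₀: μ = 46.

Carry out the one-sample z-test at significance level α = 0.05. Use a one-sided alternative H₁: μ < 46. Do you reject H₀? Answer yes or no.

SE = σ/√n = 14/√23 = 2.9192
z = (x̄−μ₀)/SE = (47.57−46)/2.9192 = 0.5378
p-value (one-sided, H₁ less) = 0.70465
At α=0.05: p ≥ α → fail to reject H₀

reject H₀: no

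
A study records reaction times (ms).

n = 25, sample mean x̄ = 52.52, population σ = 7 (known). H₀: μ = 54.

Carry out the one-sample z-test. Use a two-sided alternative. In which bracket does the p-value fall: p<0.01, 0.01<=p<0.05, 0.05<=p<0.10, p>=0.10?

SE = σ/√n = 7/√25 = 1.4000
z = (x̄−μ₀)/SE = (52.52−54)/1.4000 = -1.0571
p-value (two-sided) = 0.29045
→ bracket: p>=0.10

p-value bracket: p>=0.10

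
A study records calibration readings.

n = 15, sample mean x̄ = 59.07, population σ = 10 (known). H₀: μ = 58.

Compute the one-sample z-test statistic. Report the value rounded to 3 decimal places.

test statistic = 0.414

SE = σ/√n = 10/√15 = 2.5820
z = (x̄−μ₀)/SE = (59.07−58)/2.5820 = 0.4144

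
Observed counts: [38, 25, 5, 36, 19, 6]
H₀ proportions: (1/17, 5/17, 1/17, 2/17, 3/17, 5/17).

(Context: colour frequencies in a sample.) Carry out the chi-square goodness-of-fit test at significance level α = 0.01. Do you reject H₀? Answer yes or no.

reject H₀: yes

n = 129; E_i = n·p_i = [7.59, 37.94, 7.59, 15.18, 22.76, 37.94]
χ² = (38−7.59)²/7.59 + (25−37.94)²/37.94 + (5−7.59)²/7.59 + (36−15.18)²/15.18 + (19−22.76)²/22.76 + (6−37.94)²/37.94 = 183.2641
df = 5
p-value (upper-tail) = 0.00000
At α=0.01: p < α → reject H₀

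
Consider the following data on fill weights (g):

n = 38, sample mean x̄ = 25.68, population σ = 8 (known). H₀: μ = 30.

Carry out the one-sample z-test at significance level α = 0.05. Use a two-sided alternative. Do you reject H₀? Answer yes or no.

SE = σ/√n = 8/√38 = 1.2978
z = (x̄−μ₀)/SE = (25.68−30)/1.2978 = -3.3288
p-value (two-sided) = 0.00087
At α=0.05: p < α → reject H₀

reject H₀: yes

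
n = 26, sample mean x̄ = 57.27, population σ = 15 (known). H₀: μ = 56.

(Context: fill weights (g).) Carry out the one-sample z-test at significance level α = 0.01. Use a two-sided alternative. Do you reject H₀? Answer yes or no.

SE = σ/√n = 15/√26 = 2.9417
z = (x̄−μ₀)/SE = (57.27−56)/2.9417 = 0.4317
p-value (two-sided) = 0.66595
At α=0.01: p ≥ α → fail to reject H₀

reject H₀: no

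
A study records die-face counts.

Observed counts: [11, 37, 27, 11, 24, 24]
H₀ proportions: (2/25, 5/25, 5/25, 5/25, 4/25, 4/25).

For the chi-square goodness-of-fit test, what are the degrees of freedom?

degrees of freedom = 5

df = k − 1 = 6 − 1 = 5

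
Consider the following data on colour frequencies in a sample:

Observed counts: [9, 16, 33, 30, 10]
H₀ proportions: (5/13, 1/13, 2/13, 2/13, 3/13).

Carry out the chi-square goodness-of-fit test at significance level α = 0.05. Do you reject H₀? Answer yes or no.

n = 98; E_i = n·p_i = [37.69, 7.54, 15.08, 15.08, 22.62]
χ² = (9−37.69)²/37.69 + (16−7.54)²/7.54 + (33−15.08)²/15.08 + (30−15.08)²/15.08 + (10−22.62)²/22.62 = 74.4534
df = 4
p-value (upper-tail) = 0.00000
At α=0.05: p < α → reject H₀

reject H₀: yes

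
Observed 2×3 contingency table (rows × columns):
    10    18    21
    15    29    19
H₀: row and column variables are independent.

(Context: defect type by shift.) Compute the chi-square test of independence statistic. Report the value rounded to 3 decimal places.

Row totals [49, 63], col totals [25, 47, 40], n=112
χ² = (10−10.94)²/10.94 + (18−20.56)²/20.56 + (21−17.50)²/17.50 + (15−14.06)²/14.06 + (29−26.44)²/26.44 + (19−22.50)²/22.50 = 1.9550
df = 2

test statistic = 1.955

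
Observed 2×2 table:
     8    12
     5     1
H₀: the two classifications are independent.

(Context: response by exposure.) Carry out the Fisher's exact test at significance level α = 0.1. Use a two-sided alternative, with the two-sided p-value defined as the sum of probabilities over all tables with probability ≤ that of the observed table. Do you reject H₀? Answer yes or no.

Margins: r₁=20, r₂=6, c₁=13, c₂=13, n=26
p_obs = C(20,8)·C(6,5)/C(26,13); sum pmf over tables with pmf ≤ p_obs
p-value (two-sided) = 0.16025
At α=0.1: p ≥ α → fail to reject H₀

reject H₀: no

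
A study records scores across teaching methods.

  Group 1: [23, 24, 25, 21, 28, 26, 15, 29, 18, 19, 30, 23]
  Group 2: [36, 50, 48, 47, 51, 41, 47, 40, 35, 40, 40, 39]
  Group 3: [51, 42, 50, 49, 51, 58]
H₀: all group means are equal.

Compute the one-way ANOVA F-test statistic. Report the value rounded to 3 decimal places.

test statistic = 71.385

Group means [23.42, 42.83, 50.17], grand mean 36.533
SSB = Σnᵢ(x̄ᵢ−x̄)² = 3656.050; SSW = ΣΣ(x−x̄ᵢ)² = 691.417
MSB = 3656.050/2 = 1828.0250; MSW = 691.417/27 = 25.6080
F = MSB/MSW = 71.3848
df = (2, 27)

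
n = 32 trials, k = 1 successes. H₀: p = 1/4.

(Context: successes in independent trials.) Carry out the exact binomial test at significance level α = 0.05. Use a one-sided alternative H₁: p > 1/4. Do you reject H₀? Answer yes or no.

Exact binomial: n=32, k=1, p₀=1/4=0.2500
P(X≥1) from Σ C(n,i)·p₀^i·(1−p₀)^(n−i)
p-value (one-sided, H₁ greater) = 0.99990
At α=0.05: p ≥ α → fail to reject H₀

reject H₀: no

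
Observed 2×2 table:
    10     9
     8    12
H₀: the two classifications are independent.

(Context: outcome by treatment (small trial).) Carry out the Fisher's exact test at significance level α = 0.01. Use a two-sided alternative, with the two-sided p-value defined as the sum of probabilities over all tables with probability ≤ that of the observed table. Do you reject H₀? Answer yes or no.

Margins: r₁=19, r₂=20, c₁=18, c₂=21, n=39
p_obs = C(19,10)·C(20,8)/C(39,18); sum pmf over tables with pmf ≤ p_obs
p-value (two-sided) = 0.52725
At α=0.01: p ≥ α → fail to reject H₀

reject H₀: no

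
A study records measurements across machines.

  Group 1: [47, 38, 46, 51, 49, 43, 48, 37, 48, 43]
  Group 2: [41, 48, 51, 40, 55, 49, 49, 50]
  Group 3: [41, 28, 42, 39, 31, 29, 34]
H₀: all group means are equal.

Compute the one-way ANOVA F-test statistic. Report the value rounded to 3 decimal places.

Group means [45.00, 47.88, 34.86], grand mean 43.080
SSB = Σnᵢ(x̄ᵢ−x̄)² = 694.108; SSW = ΣΣ(x−x̄ᵢ)² = 575.732
MSB = 694.108/2 = 347.0539; MSW = 575.732/22 = 26.1696
F = MSB/MSW = 13.2617
df = (2, 22)

test statistic = 13.262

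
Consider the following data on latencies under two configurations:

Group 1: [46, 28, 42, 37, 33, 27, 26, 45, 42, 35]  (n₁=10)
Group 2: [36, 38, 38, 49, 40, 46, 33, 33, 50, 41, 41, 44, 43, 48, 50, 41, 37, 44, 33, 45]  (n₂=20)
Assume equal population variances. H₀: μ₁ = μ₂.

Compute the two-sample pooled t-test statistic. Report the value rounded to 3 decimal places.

test statistic = -2.231

x̄₁=36.100, s₁=7.520, n₁=10
x̄₂=41.500, s₂=5.549, n₂=20
s_p² = [9·7.520² + 19·5.549²]/28 = 39.0679
SE = √(s_p²·(1/10+1/20)) = 2.4208
t = (36.100−41.500)/2.4208 = -2.2307
df = 28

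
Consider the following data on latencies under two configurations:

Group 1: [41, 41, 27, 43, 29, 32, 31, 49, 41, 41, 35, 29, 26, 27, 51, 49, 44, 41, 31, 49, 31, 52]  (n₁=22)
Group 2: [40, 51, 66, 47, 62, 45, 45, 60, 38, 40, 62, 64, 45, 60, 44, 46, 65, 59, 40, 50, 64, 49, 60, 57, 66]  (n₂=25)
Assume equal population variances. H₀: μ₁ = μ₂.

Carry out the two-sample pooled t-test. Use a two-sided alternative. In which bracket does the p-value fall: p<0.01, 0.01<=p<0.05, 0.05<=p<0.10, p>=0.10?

x̄₁=38.182, s₁=8.656, n₁=22
x̄₂=53.000, s₂=9.583, n₂=25
s_p² = [21·8.656² + 24·9.583²]/45 = 83.9394
SE = √(s_p²·(1/22+1/25)) = 2.6782
t = (38.182−53.000)/2.6782 = -5.5328
df = 45
p-value (two-sided) = 0.00000
→ bracket: p<0.01

p-value bracket: p<0.01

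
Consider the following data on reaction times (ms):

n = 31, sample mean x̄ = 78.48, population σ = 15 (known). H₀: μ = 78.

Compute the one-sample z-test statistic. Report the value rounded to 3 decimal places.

SE = σ/√n = 15/√31 = 2.6941
z = (x̄−μ₀)/SE = (78.48−78)/2.6941 = 0.1782

test statistic = 0.178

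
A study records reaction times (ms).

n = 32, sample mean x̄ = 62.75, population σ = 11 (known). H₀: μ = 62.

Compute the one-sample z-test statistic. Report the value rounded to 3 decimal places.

SE = σ/√n = 11/√32 = 1.9445
z = (x̄−μ₀)/SE = (62.75−62)/1.9445 = 0.3857

test statistic = 0.386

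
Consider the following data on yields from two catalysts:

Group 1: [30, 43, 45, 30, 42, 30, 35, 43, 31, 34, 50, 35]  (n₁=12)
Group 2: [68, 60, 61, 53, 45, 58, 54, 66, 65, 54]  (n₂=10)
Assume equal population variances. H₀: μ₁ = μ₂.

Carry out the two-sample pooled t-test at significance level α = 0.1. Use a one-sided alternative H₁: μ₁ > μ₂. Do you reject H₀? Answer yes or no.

reject H₀: no

x̄₁=37.333, s₁=6.933, n₁=12
x̄₂=58.400, s₂=7.074, n₂=10
s_p² = [11·6.933² + 9·7.074²]/20 = 48.9533
SE = √(s_p²·(1/12+1/10)) = 2.9958
t = (37.333−58.400)/2.9958 = -7.0321
df = 20
p-value (one-sided, H₁ greater) = 1.00000
At α=0.1: p ≥ α → fail to reject H₀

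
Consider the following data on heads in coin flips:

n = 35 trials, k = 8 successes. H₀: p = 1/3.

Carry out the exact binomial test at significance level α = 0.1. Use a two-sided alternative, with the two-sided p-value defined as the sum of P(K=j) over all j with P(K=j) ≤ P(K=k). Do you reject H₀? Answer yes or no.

Exact binomial: n=35, k=8, p₀=1/3=0.3333
P(X=j) = C(n,j)·p₀^j·(1−p₀)^(n−j); p = Σ P(X=j) over j with P(X=j) ≤ P(X=8)
p-value (two-sided) = 0.21327
At α=0.1: p ≥ α → fail to reject H₀

reject H₀: no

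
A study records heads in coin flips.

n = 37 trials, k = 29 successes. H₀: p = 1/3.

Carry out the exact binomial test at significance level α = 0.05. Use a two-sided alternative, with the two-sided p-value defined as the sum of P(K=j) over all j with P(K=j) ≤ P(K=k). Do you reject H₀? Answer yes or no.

reject H₀: yes

Exact binomial: n=37, k=29, p₀=1/3=0.3333
P(X=j) = C(n,j)·p₀^j·(1−p₀)^(n−j); p = Σ P(X=j) over j with P(X=j) ≤ P(X=29)
p-value (two-sided) = 0.00000
At α=0.05: p < α → reject H₀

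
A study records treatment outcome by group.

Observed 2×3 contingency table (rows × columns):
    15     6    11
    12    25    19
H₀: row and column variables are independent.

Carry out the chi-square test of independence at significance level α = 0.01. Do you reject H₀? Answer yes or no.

Row totals [32, 56], col totals [27, 31, 30], n=88
χ² = (15−9.82)²/9.82 + (6−11.27)²/11.27 + (11−10.91)²/10.91 + (12−17.18)²/17.18 + (25−19.73)²/19.73 + (19−19.09)²/19.09 = 8.1744
df = 2
p-value (upper-tail) = 0.01679
At α=0.01: p ≥ α → fail to reject H₀

reject H₀: no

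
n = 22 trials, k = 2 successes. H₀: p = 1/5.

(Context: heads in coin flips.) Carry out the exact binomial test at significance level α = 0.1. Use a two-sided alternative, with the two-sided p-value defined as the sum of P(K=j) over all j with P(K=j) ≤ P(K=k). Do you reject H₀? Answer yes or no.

reject H₀: no

Exact binomial: n=22, k=2, p₀=1/5=0.2000
P(X=j) = C(n,j)·p₀^j·(1−p₀)^(n−j); p = Σ P(X=j) over j with P(X=j) ≤ P(X=2)
p-value (two-sided) = 0.28744
At α=0.1: p ≥ α → fail to reject H₀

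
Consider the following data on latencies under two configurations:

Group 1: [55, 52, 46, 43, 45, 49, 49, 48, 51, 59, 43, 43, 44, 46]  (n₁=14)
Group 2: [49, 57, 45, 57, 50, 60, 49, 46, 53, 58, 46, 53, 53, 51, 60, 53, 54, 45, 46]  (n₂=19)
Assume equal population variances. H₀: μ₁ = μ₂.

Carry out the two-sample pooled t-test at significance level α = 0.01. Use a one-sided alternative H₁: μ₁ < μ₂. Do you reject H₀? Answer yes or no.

reject H₀: no

x̄₁=48.071, s₁=4.843, n₁=14
x̄₂=51.842, s₂=5.003, n₂=19
s_p² = [13·4.843² + 18·5.003²]/31 = 24.3695
SE = √(s_p²·(1/14+1/19)) = 1.7388
t = (48.071−51.842)/1.7388 = -2.1686
df = 31
p-value (one-sided, H₁ less) = 0.01895
At α=0.01: p ≥ α → fail to reject H₀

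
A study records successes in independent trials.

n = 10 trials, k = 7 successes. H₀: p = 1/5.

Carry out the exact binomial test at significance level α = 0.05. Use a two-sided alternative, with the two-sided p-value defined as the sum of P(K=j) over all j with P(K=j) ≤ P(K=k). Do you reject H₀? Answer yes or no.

Exact binomial: n=10, k=7, p₀=1/5=0.2000
P(X=j) = C(n,j)·p₀^j·(1−p₀)^(n−j); p = Σ P(X=j) over j with P(X=j) ≤ P(X=7)
p-value (two-sided) = 0.00086
At α=0.05: p < α → reject H₀

reject H₀: yes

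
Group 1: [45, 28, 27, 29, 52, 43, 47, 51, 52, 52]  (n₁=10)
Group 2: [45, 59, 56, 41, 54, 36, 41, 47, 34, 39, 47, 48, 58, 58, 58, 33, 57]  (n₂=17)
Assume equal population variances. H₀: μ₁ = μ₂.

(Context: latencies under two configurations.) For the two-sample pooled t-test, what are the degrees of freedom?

degrees of freedom = 25

df = n₁ + n₂ − 2 = 10 + 17 − 2 = 25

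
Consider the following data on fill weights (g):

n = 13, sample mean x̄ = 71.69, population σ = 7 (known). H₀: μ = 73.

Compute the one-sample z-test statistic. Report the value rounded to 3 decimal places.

SE = σ/√n = 7/√13 = 1.9415
z = (x̄−μ₀)/SE = (71.69−73)/1.9415 = -0.6748

test statistic = -0.675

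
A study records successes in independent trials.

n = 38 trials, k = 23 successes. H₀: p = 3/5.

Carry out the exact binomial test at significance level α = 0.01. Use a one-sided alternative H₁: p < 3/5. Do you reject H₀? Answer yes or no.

Exact binomial: n=38, k=23, p₀=3/5=0.6000
P(X≤23) from Σ C(n,i)·p₀^i·(1−p₀)^(n−i)
p-value (one-sided, H₁ less) = 0.58733
At α=0.01: p ≥ α → fail to reject H₀

reject H₀: no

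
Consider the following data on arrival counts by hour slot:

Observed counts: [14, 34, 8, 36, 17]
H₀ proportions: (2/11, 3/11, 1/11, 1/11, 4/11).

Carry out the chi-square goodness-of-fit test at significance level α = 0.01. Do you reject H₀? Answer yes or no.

reject H₀: yes

n = 109; E_i = n·p_i = [19.82, 29.73, 9.91, 9.91, 39.64]
χ² = (14−19.82)²/19.82 + (34−29.73)²/29.73 + (8−9.91)²/9.91 + (36−9.91)²/9.91 + (17−39.64)²/39.64 = 84.3157
df = 4
p-value (upper-tail) = 0.00000
At α=0.01: p < α → reject H₀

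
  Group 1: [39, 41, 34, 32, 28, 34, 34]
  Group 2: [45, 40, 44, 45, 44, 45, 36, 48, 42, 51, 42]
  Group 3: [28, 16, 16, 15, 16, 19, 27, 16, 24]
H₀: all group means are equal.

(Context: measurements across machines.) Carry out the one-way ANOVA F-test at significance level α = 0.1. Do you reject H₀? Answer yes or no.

Group means [34.57, 43.82, 19.67], grand mean 33.370
SSB = Σnᵢ(x̄ᵢ−x̄)² = 2900.946; SSW = ΣΣ(x−x̄ᵢ)² = 485.351
MSB = 2900.946/2 = 1450.4728; MSW = 485.351/24 = 20.2229
F = MSB/MSW = 71.7241
df = (2, 24)
p-value (upper-tail) = 0.00000
At α=0.1: p < α → reject H₀

reject H₀: yes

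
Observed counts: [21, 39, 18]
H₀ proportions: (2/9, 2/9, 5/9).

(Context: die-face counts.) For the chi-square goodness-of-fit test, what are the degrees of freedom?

df = k − 1 = 3 − 1 = 2

degrees of freedom = 2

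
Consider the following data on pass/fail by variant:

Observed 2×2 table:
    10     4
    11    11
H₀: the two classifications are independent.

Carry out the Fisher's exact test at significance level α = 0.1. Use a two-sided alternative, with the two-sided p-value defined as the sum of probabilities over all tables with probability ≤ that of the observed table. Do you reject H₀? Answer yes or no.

Margins: r₁=14, r₂=22, c₁=21, c₂=15, n=36
p_obs = C(14,10)·C(22,11)/C(36,21); sum pmf over tables with pmf ≤ p_obs
p-value (two-sided) = 0.30211
At α=0.1: p ≥ α → fail to reject H₀

reject H₀: no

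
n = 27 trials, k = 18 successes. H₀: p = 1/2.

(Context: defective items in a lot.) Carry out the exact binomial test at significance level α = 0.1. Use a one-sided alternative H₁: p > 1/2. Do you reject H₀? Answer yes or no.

Exact binomial: n=27, k=18, p₀=1/2=0.5000
P(X≥18) from Σ C(n,i)·p₀^i·(1−p₀)^(n−i)
p-value (one-sided, H₁ greater) = 0.06104
At α=0.1: p < α → reject H₀

reject H₀: yes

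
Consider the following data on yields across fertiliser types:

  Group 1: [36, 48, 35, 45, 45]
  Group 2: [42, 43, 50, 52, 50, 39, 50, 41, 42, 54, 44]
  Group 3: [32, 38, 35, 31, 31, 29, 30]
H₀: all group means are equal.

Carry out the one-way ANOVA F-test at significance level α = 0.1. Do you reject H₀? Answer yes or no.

Group means [41.80, 46.09, 32.29], grand mean 40.957
SSB = Σnᵢ(x̄ᵢ−x̄)² = 819.819; SSW = ΣΣ(x−x̄ᵢ)² = 465.138
MSB = 819.819/2 = 409.9094; MSW = 465.138/20 = 23.2569
F = MSB/MSW = 17.6253
df = (2, 20)
p-value (upper-tail) = 0.00004
At α=0.1: p < α → reject H₀

reject H₀: yes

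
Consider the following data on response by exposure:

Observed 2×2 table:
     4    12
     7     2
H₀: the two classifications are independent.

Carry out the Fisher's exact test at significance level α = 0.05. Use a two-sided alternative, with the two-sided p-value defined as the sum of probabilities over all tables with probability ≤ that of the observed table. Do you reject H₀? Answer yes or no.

reject H₀: yes

Margins: r₁=16, r₂=9, c₁=11, c₂=14, n=25
p_obs = C(16,4)·C(9,7)/C(25,11); sum pmf over tables with pmf ≤ p_obs
p-value (two-sided) = 0.01684
At α=0.05: p < α → reject H₀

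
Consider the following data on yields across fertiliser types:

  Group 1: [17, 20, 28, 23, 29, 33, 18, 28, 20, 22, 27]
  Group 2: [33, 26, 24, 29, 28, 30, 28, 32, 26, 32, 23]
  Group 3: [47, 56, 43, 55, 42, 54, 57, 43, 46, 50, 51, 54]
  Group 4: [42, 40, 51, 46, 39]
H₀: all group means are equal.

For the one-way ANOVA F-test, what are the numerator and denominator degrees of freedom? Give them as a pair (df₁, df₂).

k = 4 groups, N = 39 total
df = (k−1, N−k) = (4−1, 39−4) = (3, 35)

degrees of freedom = [3, 35]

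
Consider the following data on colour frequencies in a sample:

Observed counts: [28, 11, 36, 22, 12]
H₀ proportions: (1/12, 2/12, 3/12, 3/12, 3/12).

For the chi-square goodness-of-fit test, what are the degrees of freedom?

degrees of freedom = 4

df = k − 1 = 5 − 1 = 4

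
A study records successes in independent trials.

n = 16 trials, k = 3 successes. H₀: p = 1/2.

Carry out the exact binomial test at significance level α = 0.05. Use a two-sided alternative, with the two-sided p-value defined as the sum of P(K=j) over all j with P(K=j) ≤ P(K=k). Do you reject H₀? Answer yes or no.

reject H₀: yes

Exact binomial: n=16, k=3, p₀=1/2=0.5000
P(X=j) = C(n,j)·p₀^j·(1−p₀)^(n−j); p = Σ P(X=j) over j with P(X=j) ≤ P(X=3)
p-value (two-sided) = 0.02127
At α=0.05: p < α → reject H₀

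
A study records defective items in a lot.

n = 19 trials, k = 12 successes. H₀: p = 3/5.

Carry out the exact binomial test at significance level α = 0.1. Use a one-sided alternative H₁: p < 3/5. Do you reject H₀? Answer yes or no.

reject H₀: no

Exact binomial: n=19, k=12, p₀=3/5=0.6000
P(X≤12) from Σ C(n,i)·p₀^i·(1−p₀)^(n−i)
p-value (one-sided, H₁ less) = 0.69193
At α=0.1: p ≥ α → fail to reject H₀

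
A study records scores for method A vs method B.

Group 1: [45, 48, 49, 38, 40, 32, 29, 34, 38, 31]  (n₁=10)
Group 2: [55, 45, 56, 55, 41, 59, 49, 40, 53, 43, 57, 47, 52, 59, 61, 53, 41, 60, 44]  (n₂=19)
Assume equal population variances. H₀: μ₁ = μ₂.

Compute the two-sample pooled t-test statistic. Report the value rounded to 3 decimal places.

test statistic = -4.571

x̄₁=38.400, s₁=7.106, n₁=10
x̄₂=51.053, s₂=7.075, n₂=19
s_p² = [9·7.106² + 18·7.075²]/27 = 50.1981
SE = √(s_p²·(1/10+1/19)) = 2.7680
t = (38.400−51.053)/2.7680 = -4.5710
df = 27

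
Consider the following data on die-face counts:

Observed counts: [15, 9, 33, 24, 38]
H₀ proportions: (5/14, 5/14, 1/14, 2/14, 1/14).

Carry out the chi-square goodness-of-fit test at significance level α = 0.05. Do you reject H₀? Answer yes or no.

n = 119; E_i = n·p_i = [42.50, 42.50, 8.50, 17.00, 8.50]
χ² = (15−42.50)²/42.50 + (9−42.50)²/42.50 + (33−8.50)²/8.50 + (24−17.00)²/17.00 + (38−8.50)²/8.50 = 220.0824
df = 4
p-value (upper-tail) = 0.00000
At α=0.05: p < α → reject H₀

reject H₀: yes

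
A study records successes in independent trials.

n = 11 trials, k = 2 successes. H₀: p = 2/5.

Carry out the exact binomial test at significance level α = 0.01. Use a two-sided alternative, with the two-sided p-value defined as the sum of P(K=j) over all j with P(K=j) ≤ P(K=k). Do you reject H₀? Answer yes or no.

reject H₀: no

Exact binomial: n=11, k=2, p₀=2/5=0.4000
P(X=j) = C(n,j)·p₀^j·(1−p₀)^(n−j); p = Σ P(X=j) over j with P(X=j) ≤ P(X=2)
p-value (two-sided) = 0.21827
At α=0.01: p ≥ α → fail to reject H₀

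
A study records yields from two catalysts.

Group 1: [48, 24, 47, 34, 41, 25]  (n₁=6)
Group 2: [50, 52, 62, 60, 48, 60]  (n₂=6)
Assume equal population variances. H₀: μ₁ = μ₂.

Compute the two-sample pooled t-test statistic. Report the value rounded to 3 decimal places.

test statistic = -3.795

x̄₁=36.500, s₁=10.559, n₁=6
x̄₂=55.333, s₂=6.022, n₂=6
s_p² = [5·10.559² + 5·6.022²]/10 = 73.8833
SE = √(s_p²·(1/6+1/6)) = 4.9626
t = (36.500−55.333)/4.9626 = -3.7950
df = 10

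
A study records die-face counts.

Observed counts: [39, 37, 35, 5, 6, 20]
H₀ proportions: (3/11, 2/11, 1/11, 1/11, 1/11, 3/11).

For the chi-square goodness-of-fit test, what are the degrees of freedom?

df = k − 1 = 6 − 1 = 5

degrees of freedom = 5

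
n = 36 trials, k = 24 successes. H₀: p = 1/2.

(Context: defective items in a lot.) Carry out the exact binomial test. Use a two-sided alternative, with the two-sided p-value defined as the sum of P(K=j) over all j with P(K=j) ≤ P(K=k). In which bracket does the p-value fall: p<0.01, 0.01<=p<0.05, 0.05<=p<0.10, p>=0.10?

p-value bracket: 0.05<=p<0.10

Exact binomial: n=36, k=24, p₀=1/2=0.5000
P(X=j) = C(n,j)·p₀^j·(1−p₀)^(n−j); p = Σ P(X=j) over j with P(X=j) ≤ P(X=24)
p-value (two-sided) = 0.06525
→ bracket: 0.05<=p<0.10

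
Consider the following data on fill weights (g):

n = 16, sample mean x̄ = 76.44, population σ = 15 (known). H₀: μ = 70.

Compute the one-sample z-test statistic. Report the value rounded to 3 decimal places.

SE = σ/√n = 15/√16 = 3.7500
z = (x̄−μ₀)/SE = (76.44−70)/3.7500 = 1.7173

test statistic = 1.717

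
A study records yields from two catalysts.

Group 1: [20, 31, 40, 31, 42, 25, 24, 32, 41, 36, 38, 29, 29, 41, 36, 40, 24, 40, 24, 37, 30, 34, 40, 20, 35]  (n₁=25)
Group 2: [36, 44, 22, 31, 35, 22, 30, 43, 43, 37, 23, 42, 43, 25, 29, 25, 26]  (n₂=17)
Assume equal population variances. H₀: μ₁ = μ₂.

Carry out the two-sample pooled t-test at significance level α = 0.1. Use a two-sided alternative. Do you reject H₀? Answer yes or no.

x̄₁=32.760, s₁=6.960, n₁=25
x̄₂=32.706, s₂=8.206, n₂=17
s_p² = [24·6.960² + 16·8.206²]/40 = 56.0022
SE = √(s_p²·(1/25+1/17)) = 2.3525
t = (32.760−32.706)/2.3525 = 0.0230
df = 40
p-value (two-sided) = 0.98176
At α=0.1: p ≥ α → fail to reject H₀

reject H₀: no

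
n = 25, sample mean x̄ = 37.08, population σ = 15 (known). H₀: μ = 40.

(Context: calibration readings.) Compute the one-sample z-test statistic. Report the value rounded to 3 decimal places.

SE = σ/√n = 15/√25 = 3.0000
z = (x̄−μ₀)/SE = (37.08−40)/3.0000 = -0.9733

test statistic = -0.973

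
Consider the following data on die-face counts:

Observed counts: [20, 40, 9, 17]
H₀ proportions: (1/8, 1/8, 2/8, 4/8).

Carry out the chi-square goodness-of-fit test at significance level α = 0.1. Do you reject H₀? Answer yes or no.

n = 86; E_i = n·p_i = [10.75, 10.75, 21.50, 43.00]
χ² = (20−10.75)²/10.75 + (40−10.75)²/10.75 + (9−21.50)²/21.50 + (17−43.00)²/43.00 = 110.5349
df = 3
p-value (upper-tail) = 0.00000
At α=0.1: p < α → reject H₀

reject H₀: yes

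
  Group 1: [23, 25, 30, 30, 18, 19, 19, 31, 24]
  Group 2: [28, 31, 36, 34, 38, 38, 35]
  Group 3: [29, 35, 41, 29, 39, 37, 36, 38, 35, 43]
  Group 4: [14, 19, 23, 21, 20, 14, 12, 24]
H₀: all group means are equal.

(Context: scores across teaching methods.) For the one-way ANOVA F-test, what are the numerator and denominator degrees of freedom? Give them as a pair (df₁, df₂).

degrees of freedom = [3, 30]

k = 4 groups, N = 34 total
df = (k−1, N−k) = (4−1, 34−4) = (3, 30)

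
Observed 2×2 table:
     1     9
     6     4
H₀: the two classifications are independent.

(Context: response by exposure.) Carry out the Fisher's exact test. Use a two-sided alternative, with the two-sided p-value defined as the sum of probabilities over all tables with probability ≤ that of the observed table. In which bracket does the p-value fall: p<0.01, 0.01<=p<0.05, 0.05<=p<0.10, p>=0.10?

Margins: r₁=10, r₂=10, c₁=7, c₂=13, n=20
p_obs = C(10,1)·C(10,6)/C(20,7); sum pmf over tables with pmf ≤ p_obs
p-value (two-sided) = 0.05728
→ bracket: 0.05<=p<0.10

p-value bracket: 0.05<=p<0.10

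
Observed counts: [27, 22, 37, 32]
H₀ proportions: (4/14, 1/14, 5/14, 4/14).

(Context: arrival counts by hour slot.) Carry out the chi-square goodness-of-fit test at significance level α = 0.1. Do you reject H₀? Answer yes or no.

n = 118; E_i = n·p_i = [33.71, 8.43, 42.14, 33.71]
χ² = (27−33.71)²/33.71 + (22−8.43)²/8.43 + (37−42.14)²/42.14 + (32−33.71)²/33.71 = 23.9042
df = 3
p-value (upper-tail) = 0.00003
At α=0.1: p < α → reject H₀

reject H₀: yes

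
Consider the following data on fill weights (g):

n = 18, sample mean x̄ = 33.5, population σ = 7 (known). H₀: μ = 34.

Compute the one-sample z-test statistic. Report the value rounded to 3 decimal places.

SE = σ/√n = 7/√18 = 1.6499
z = (x̄−μ₀)/SE = (33.5−34)/1.6499 = -0.3030

test statistic = -0.303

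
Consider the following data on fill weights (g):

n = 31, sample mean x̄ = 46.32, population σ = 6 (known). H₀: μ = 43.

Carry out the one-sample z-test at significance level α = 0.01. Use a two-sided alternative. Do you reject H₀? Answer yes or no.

reject H₀: yes

SE = σ/√n = 6/√31 = 1.0776
z = (x̄−μ₀)/SE = (46.32−43)/1.0776 = 3.0808
p-value (two-sided) = 0.00206
At α=0.01: p < α → reject H₀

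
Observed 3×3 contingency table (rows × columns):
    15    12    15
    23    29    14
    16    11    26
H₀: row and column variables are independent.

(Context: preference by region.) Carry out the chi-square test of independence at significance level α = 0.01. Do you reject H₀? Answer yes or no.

reject H₀: no

Row totals [42, 66, 53], col totals [54, 52, 55], n=161
χ² = (15−14.09)²/14.09 + (12−13.57)²/13.57 + (15−14.35)²/14.35 + (23−22.14)²/22.14 + (29−21.32)²/21.32 + (14−22.55)²/22.55 + (16−17.78)²/17.78 + (11−17.12)²/17.12 + (26−18.11)²/18.11 = 12.1183
df = 4
p-value (upper-tail) = 0.01649
At α=0.01: p ≥ α → fail to reject H₀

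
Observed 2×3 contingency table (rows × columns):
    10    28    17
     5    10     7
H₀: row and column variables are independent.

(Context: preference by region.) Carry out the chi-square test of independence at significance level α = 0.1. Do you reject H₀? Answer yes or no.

Row totals [55, 22], col totals [15, 38, 24], n=77
χ² = (10−10.71)²/10.71 + (28−27.14)²/27.14 + (17−17.14)²/17.14 + (5−4.29)²/4.29 + (10−10.86)²/10.86 + (7−6.86)²/6.86 = 0.2656
df = 2
p-value (upper-tail) = 0.87565
At α=0.1: p ≥ α → fail to reject H₀

reject H₀: no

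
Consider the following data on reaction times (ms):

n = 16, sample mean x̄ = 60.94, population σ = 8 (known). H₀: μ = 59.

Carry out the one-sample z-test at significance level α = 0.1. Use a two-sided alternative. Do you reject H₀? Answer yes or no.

reject H₀: no

SE = σ/√n = 8/√16 = 2.0000
z = (x̄−μ₀)/SE = (60.94−59)/2.0000 = 0.9700
p-value (two-sided) = 0.33205
At α=0.1: p ≥ α → fail to reject H₀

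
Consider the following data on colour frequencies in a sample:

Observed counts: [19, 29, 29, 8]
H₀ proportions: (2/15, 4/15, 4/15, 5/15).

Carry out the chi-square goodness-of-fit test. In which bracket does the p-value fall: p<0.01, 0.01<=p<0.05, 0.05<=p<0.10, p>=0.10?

n = 85; E_i = n·p_i = [11.33, 22.67, 22.67, 28.33]
χ² = (19−11.33)²/11.33 + (29−22.67)²/22.67 + (29−22.67)²/22.67 + (8−28.33)²/28.33 = 23.3176
df = 3
p-value (upper-tail) = 0.00003
→ bracket: p<0.01

p-value bracket: p<0.01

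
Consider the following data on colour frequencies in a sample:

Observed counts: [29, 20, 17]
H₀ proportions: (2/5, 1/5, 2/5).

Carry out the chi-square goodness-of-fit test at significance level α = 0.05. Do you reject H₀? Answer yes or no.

n = 66; E_i = n·p_i = [26.40, 13.20, 26.40]
χ² = (29−26.40)²/26.40 + (20−13.20)²/13.20 + (17−26.40)²/26.40 = 7.1061
df = 2
p-value (upper-tail) = 0.02864
At α=0.05: p < α → reject H₀

reject H₀: yes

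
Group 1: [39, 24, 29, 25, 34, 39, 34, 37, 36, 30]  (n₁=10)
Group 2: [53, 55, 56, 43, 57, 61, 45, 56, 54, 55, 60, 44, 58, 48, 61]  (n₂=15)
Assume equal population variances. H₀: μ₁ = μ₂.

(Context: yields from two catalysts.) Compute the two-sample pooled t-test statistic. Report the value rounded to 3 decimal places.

x̄₁=32.700, s₁=5.458, n₁=10
x̄₂=53.733, s₂=6.017, n₂=15
s_p² = [9·5.458² + 14·6.017²]/23 = 33.6971
SE = √(s_p²·(1/10+1/15)) = 2.3698
t = (32.700−53.733)/2.3698 = -8.8754
df = 23

test statistic = -8.875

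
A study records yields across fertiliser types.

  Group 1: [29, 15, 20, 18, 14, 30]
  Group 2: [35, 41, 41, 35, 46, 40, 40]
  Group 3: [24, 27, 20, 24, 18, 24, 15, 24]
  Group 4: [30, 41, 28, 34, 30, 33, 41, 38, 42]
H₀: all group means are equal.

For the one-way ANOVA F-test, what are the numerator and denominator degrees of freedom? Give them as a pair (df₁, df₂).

k = 4 groups, N = 30 total
df = (k−1, N−k) = (4−1, 30−4) = (3, 26)

degrees of freedom = [3, 26]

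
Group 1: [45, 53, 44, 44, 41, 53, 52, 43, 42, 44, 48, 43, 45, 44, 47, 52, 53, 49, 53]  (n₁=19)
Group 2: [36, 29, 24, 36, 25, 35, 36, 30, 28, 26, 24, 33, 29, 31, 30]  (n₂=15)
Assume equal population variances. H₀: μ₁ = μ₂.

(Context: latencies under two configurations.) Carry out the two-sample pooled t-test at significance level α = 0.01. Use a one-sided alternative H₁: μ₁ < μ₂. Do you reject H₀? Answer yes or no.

x̄₁=47.105, s₁=4.319, n₁=19
x̄₂=30.133, s₂=4.324, n₂=15
s_p² = [18·4.319² + 14·4.324²]/32 = 18.6726
SE = √(s_p²·(1/19+1/15)) = 1.4925
t = (47.105−30.133)/1.4925 = 11.3713
df = 32
p-value (one-sided, H₁ less) = 1.00000
At α=0.01: p ≥ α → fail to reject H₀

reject H₀: no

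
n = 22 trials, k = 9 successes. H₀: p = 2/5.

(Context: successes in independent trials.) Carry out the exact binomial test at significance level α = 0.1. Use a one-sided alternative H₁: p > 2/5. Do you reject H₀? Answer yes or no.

reject H₀: no

Exact binomial: n=22, k=9, p₀=2/5=0.4000
P(X≥9) from Σ C(n,i)·p₀^i·(1−p₀)^(n−i)
p-value (one-sided, H₁ greater) = 0.54595
At α=0.1: p ≥ α → fail to reject H₀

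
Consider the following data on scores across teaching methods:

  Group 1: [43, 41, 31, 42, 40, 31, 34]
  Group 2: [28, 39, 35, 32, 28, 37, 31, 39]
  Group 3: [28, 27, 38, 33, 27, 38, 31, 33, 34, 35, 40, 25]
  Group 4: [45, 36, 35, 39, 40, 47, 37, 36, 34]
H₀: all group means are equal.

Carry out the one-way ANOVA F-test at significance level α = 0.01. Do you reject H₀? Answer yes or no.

Group means [37.43, 33.62, 32.42, 38.78], grand mean 35.250
SSB = Σnᵢ(x̄ᵢ−x̄)² = 262.688; SSW = ΣΣ(x−x̄ᵢ)² = 738.062
MSB = 262.688/3 = 87.5628; MSW = 738.062/32 = 23.0644
F = MSB/MSW = 3.7964
df = (3, 32)
p-value (upper-tail) = 0.01953
At α=0.01: p ≥ α → fail to reject H₀

reject H₀: no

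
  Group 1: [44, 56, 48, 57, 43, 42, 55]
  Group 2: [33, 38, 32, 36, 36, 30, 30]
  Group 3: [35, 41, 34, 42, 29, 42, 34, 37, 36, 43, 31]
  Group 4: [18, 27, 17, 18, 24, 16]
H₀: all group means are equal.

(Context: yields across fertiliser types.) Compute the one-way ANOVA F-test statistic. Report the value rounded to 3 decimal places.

test statistic = 39.491

Group means [49.29, 33.57, 36.73, 20.00], grand mean 35.613
SSB = Σnᵢ(x̄ᵢ−x̄)² = 2814.030; SSW = ΣΣ(x−x̄ᵢ)² = 641.325
MSB = 2814.030/3 = 938.0101; MSW = 641.325/27 = 23.7528
F = MSB/MSW = 39.4906
df = (3, 27)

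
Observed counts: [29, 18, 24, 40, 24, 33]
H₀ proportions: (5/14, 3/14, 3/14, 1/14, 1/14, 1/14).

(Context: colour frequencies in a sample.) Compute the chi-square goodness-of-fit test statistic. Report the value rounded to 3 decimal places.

test statistic = 143.100

n = 168; E_i = n·p_i = [60.00, 36.00, 36.00, 12.00, 12.00, 12.00]
χ² = (29−60.00)²/60.00 + (18−36.00)²/36.00 + (24−36.00)²/36.00 + (40−12.00)²/12.00 + (24−12.00)²/12.00 + (33−12.00)²/12.00 = 143.1000
df = 5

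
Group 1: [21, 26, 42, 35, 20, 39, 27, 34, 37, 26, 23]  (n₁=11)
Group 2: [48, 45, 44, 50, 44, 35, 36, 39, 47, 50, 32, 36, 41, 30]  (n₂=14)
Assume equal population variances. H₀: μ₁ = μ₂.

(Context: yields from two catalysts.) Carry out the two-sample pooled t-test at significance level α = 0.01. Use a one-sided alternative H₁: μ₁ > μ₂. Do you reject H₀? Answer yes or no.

x̄₁=30.000, s₁=7.655, n₁=11
x̄₂=41.214, s₂=6.635, n₂=14
s_p² = [10·7.655² + 13·6.635²]/23 = 50.3634
SE = √(s_p²·(1/11+1/14)) = 2.8593
t = (30.000−41.214)/2.8593 = -3.9220
df = 23
p-value (one-sided, H₁ greater) = 0.99966
At α=0.01: p ≥ α → fail to reject H₀

reject H₀: no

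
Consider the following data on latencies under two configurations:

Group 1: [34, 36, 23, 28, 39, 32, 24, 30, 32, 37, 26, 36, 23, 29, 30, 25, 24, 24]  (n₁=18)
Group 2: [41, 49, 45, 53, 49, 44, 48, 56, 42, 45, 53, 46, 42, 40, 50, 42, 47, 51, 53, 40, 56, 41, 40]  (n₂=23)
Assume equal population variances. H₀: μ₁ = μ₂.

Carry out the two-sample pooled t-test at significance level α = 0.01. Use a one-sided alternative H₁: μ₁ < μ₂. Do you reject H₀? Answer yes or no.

reject H₀: yes

x̄₁=29.556, s₁=5.283, n₁=18
x̄₂=46.652, s₂=5.280, n₂=23
s_p² = [17·5.283² + 22·5.280²]/39 = 27.8888
SE = √(s_p²·(1/18+1/23)) = 1.6619
t = (29.556−46.652)/1.6619 = -10.2874
df = 39
p-value (one-sided, H₁ less) = 0.00000
At α=0.01: p < α → reject H₀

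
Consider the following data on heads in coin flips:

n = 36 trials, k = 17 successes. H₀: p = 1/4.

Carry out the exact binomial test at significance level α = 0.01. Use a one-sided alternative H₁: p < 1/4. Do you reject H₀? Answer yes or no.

reject H₀: no

Exact binomial: n=36, k=17, p₀=1/4=0.2500
P(X≤17) from Σ C(n,i)·p₀^i·(1−p₀)^(n−i)
p-value (one-sided, H₁ less) = 0.99893
At α=0.01: p ≥ α → fail to reject H₀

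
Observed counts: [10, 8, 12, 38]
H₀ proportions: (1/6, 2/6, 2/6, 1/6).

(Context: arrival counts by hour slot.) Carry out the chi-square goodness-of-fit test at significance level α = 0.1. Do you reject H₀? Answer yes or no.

n = 68; E_i = n·p_i = [11.33, 22.67, 22.67, 11.33]
χ² = (10−11.33)²/11.33 + (8−22.67)²/22.67 + (12−22.67)²/22.67 + (38−11.33)²/11.33 = 77.4118
df = 3
p-value (upper-tail) = 0.00000
At α=0.1: p < α → reject H₀

reject H₀: yes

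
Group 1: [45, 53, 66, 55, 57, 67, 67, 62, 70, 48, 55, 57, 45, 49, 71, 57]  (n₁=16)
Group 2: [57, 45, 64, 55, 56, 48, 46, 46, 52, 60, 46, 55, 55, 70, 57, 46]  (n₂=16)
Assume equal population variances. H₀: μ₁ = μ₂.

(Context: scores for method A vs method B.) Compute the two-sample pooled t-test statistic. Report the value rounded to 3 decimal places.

test statistic = 1.462

x̄₁=57.750, s₁=8.637, n₁=16
x̄₂=53.625, s₂=7.265, n₂=16
s_p² = [15·8.637² + 15·7.265²]/30 = 63.6917
SE = √(s_p²·(1/16+1/16)) = 2.8216
t = (57.750−53.625)/2.8216 = 1.4619
df = 30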